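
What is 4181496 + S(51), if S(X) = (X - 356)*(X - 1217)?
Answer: 4537126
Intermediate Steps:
S(X) = (-1217 + X)*(-356 + X) (S(X) = (-356 + X)*(-1217 + X) = (-1217 + X)*(-356 + X))
4181496 + S(51) = 4181496 + (433252 + 51² - 1573*51) = 4181496 + (433252 + 2601 - 80223) = 4181496 + 355630 = 4537126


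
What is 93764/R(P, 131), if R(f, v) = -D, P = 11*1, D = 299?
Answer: -93764/299 ≈ -313.59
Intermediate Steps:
P = 11
R(f, v) = -299 (R(f, v) = -1*299 = -299)
93764/R(P, 131) = 93764/(-299) = 93764*(-1/299) = -93764/299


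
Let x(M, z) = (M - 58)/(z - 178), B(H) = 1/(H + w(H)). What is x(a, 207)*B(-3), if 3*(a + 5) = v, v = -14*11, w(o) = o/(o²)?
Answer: 343/290 ≈ 1.1828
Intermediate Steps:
w(o) = 1/o (w(o) = o/o² = 1/o)
v = -154
a = -169/3 (a = -5 + (⅓)*(-154) = -5 - 154/3 = -169/3 ≈ -56.333)
B(H) = 1/(H + 1/H)
x(M, z) = (-58 + M)/(-178 + z)
x(a, 207)*B(-3) = ((-58 - 169/3)/(-178 + 207))*(-3/(1 + (-3)²)) = (-343/3/29)*(-3/(1 + 9)) = ((1/29)*(-343/3))*(-3/10) = -(-343)/(29*10) = -343/87*(-3/10) = 343/290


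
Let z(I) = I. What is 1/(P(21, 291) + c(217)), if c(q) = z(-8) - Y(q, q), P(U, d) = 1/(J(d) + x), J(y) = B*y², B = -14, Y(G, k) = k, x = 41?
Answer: -1185493/266735926 ≈ -0.0044444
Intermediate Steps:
J(y) = -14*y²
P(U, d) = 1/(41 - 14*d²) (P(U, d) = 1/(-14*d² + 41) = 1/(41 - 14*d²))
c(q) = -8 - q
1/(P(21, 291) + c(217)) = 1/(-1/(-41 + 14*291²) + (-8 - 1*217)) = 1/(-1/(-41 + 14*84681) + (-8 - 217)) = 1/(-1/(-41 + 1185534) - 225) = 1/(-1/1185493 - 225) = 1/(-266735926/1185493) = -1185493/266735926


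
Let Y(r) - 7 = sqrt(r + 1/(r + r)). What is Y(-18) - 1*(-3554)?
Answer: 3561 + I*sqrt(649)/6 ≈ 3561.0 + 4.2459*I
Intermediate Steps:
Y(r) = 7 + sqrt(r + 1/(2*r)) (Y(r) = 7 + sqrt(r + 1/(r + r)) = 7 + sqrt(r + 1/(2*r)))
Y(-18) - 1*(-3554) = (7 + sqrt(2/(-18) + 4*(-18))/2) - 1*(-3554) = (7 + sqrt(2*(-1/18) - 72)/2) + 3554 = (7 + sqrt(-1/9 - 72)/2) + 3554 = (7 + sqrt(-649/9)/2) + 3554 = (7 + (I*sqrt(649)/3)/2) + 3554 = (7 + I*sqrt(649)/6) + 3554 = 3561 + I*sqrt(649)/6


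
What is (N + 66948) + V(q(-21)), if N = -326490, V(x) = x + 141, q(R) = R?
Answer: -259422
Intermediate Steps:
V(x) = 141 + x
(N + 66948) + V(q(-21)) = (-326490 + 66948) + (141 - 21) = -259542 + 120 = -259422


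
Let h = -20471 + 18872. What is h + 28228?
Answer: 26629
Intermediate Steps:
h = -1599
h + 28228 = -1599 + 28228 = 26629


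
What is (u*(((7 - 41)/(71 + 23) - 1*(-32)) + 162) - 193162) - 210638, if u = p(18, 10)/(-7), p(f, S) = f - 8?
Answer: -132941210/329 ≈ -4.0408e+5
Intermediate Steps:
p(f, S) = -8 + f
u = -10/7 (u = (-8 + 18)/(-7) = 10*(-1/7) = -10/7 ≈ -1.4286)
(u*(((7 - 41)/(71 + 23) - 1*(-32)) + 162) - 193162) - 210638 = (-10*(((7 - 41)/(71 + 23) - 1*(-32)) + 162)/7 - 193162) - 210638 = (-10*((-34/94 + 32) + 162)/7 - 193162) - 210638 = (-10*((-34*1/94 + 32) + 162)/7 - 193162) - 210638 = (-10*((-17/47 + 32) + 162)/7 - 193162) - 210638 = (-10*(1487/47 + 162)/7 - 193162) - 210638 = (-10/7*9101/47 - 193162) - 210638 = (-91010/329 - 193162) - 210638 = -63641308/329 - 210638 = -132941210/329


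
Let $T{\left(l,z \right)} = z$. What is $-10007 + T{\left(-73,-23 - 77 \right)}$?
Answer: $-10107$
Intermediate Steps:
$-10007 + T{\left(-73,-23 - 77 \right)} = -10007 - 100 = -10107$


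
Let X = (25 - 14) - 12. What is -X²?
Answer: -1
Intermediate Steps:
X = -1 (X = 11 - 12 = -1)
-X² = -1*(-1)² = -1*1 = -1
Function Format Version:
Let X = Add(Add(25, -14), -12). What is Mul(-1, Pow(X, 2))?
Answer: -1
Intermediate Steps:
X = -1 (X = Add(11, -12) = -1)
Mul(-1, Pow(X, 2)) = Mul(-1, Pow(-1, 2)) = Mul(-1, 1) = -1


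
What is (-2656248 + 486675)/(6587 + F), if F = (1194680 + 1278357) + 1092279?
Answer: -2169573/3571903 ≈ -0.60740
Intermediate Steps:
F = 3565316 (F = 2473037 + 1092279 = 3565316)
(-2656248 + 486675)/(6587 + F) = (-2656248 + 486675)/(6587 + 3565316) = -2169573/3571903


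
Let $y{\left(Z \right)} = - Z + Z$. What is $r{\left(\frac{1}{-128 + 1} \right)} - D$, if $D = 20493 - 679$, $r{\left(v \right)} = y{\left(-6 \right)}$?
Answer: $-19814$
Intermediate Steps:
$y{\left(Z \right)} = 0$
$r{\left(v \right)} = 0$
$D = 19814$
$r{\left(\frac{1}{-128 + 1} \right)} - D = 0 - 19814 = -19814$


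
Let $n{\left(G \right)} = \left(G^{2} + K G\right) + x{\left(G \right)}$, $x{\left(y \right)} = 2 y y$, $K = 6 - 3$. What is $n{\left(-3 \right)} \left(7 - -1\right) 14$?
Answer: $2016$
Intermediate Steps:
$K = 3$ ($K = 6 - 3 = 3$)
$x{\left(y \right)} = 2 y^{2}$
$n{\left(G \right)} = 3 G + 3 G^{2}$ ($n{\left(G \right)} = \left(G^{2} + 3 G\right) + 2 G^{2} = 3 G + 3 G^{2}$)
$n{\left(-3 \right)} \left(7 - -1\right) 14 = 3 \left(-3\right) \left(1 - 3\right) \left(7 - -1\right) 14 = 3 \left(-3\right) \left(-2\right) \left(7 + 1\right) 14 = 18 \cdot 8 \cdot 14 = 144 \cdot 14 = 2016$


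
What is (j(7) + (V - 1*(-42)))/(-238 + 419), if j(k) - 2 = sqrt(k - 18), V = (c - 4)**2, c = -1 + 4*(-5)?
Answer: 669/181 + I*sqrt(11)/181 ≈ 3.6961 + 0.018324*I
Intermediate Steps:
c = -21 (c = -1 - 20 = -21)
V = 625 (V = (-21 - 4)**2 = (-25)**2 = 625)
j(k) = 2 + sqrt(-18 + k) (j(k) = 2 + sqrt(k - 18) = 2 + sqrt(-18 + k))
(j(7) + (V - 1*(-42)))/(-238 + 419) = ((2 + sqrt(-18 + 7)) + (625 - 1*(-42)))/(-238 + 419) = ((2 + sqrt(-11)) + (625 + 42))/181 = ((2 + I*sqrt(11)) + 667)/181 = (669 + I*sqrt(11))/181 = 669/181 + I*sqrt(11)/181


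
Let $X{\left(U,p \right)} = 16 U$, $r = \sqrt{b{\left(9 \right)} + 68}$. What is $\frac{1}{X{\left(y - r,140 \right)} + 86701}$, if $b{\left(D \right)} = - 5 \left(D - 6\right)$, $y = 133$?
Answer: $\frac{88829}{7890577673} + \frac{16 \sqrt{53}}{7890577673} \approx 1.1272 \cdot 10^{-5}$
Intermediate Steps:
$b{\left(D \right)} = 30 - 5 D$ ($b{\left(D \right)} = - 5 \left(-6 + D\right) = 30 - 5 D$)
$r = \sqrt{53}$ ($r = \sqrt{\left(30 - 45\right) + 68} = \sqrt{-15 + 68} = \sqrt{53} \approx 7.2801$)
$\frac{1}{X{\left(y - r,140 \right)} + 86701} = \frac{1}{16 \left(133 - \sqrt{53}\right) + 86701} = \frac{1}{\left(2128 - 16 \sqrt{53}\right) + 86701} = \frac{1}{88829 - 16 \sqrt{53}}$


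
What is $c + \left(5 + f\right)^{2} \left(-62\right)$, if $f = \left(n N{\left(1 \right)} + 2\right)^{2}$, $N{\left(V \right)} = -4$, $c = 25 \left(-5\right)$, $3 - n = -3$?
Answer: $-14825627$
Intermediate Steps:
$n = 6$ ($n = 3 - -3 = 3 + 3 = 6$)
$c = -125$
$f = 484$ ($f = \left(6 \left(-4\right) + 2\right)^{2} = \left(-24 + 2\right)^{2} = \left(-22\right)^{2} = 484$)
$c + \left(5 + f\right)^{2} \left(-62\right) = -125 + \left(5 + 484\right)^{2} \left(-62\right) = -125 + 489^{2} \left(-62\right) = -125 + 239121 \left(-62\right) = -125 - 14825502 = -14825627$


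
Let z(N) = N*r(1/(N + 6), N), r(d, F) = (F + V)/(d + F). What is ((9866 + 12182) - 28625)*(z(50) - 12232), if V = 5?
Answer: 224327211064/2801 ≈ 8.0088e+7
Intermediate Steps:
r(d, F) = (5 + F)/(F + d) (r(d, F) = (F + 5)/(d + F) = (5 + F)/(F + d))
z(N) = N*(5 + N)/(N + 1/(6 + N)) (z(N) = N*((5 + N)/(N + 1/(N + 6))) = N*((5 + N)/(N + 1/(6 + N))) = N*(5 + N)/(N + 1/(6 + N)))
((9866 + 12182) - 28625)*(z(50) - 12232) = ((9866 + 12182) - 28625)*(50*(5 + 50)*(6 + 50)/(1 + 50*(6 + 50)) - 12232) = (22048 - 28625)*(50*55*56/(1 + 50*56) - 12232) = -6577*(50*55*56/(1 + 2800) - 12232) = -6577*(50*55*56/2801 - 12232) = -6577*(50*(1/2801)*55*56 - 12232) = -6577*(154000/2801 - 12232) = -6577*(-34107832/2801) = 224327211064/2801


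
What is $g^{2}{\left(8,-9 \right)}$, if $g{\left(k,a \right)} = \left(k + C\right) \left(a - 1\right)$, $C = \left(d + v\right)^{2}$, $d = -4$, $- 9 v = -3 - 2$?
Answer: $\frac{258888100}{6561} \approx 39459.0$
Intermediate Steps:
$v = \frac{5}{9}$ ($v = - \frac{-3 - 2}{9} = \left(- \frac{1}{9}\right) \left(-5\right) = \frac{5}{9} \approx 0.55556$)
$C = \frac{961}{81}$ ($C = \left(-4 + \frac{5}{9}\right)^{2} = \left(- \frac{31}{9}\right)^{2} = \frac{961}{81} \approx 11.864$)
$g{\left(k,a \right)} = \left(-1 + a\right) \left(\frac{961}{81} + k\right)$ ($g{\left(k,a \right)} = \left(k + \frac{961}{81}\right) \left(a - 1\right) = \left(\frac{961}{81} + k\right) \left(-1 + a\right) = \left(-1 + a\right) \left(\frac{961}{81} + k\right)$)
$g^{2}{\left(8,-9 \right)} = \left(- \frac{961}{81} - 8 + \frac{961}{81} \left(-9\right) - 72\right)^{2} = \left(- \frac{961}{81} - 8 - \frac{961}{9} - 72\right)^{2} = \left(- \frac{16090}{81}\right)^{2} = \frac{258888100}{6561}$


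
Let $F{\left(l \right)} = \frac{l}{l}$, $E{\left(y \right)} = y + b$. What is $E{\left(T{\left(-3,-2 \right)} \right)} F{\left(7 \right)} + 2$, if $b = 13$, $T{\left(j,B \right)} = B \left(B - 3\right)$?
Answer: $25$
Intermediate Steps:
$T{\left(j,B \right)} = B \left(-3 + B\right)$
$E{\left(y \right)} = 13 + y$ ($E{\left(y \right)} = y + 13 = 13 + y$)
$F{\left(l \right)} = 1$
$E{\left(T{\left(-3,-2 \right)} \right)} F{\left(7 \right)} + 2 = \left(13 - 2 \left(-3 - 2\right)\right) 1 + 2 = \left(13 - -10\right) 1 + 2 = \left(13 + 10\right) 1 + 2 = 23 \cdot 1 + 2 = 23 + 2 = 25$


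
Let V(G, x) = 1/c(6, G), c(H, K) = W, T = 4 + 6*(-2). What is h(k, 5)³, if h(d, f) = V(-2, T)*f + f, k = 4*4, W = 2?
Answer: 3375/8 ≈ 421.88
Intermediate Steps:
T = -8 (T = 4 - 12 = -8)
c(H, K) = 2
V(G, x) = ½ (V(G, x) = 1/2 = ½)
k = 16
h(d, f) = 3*f/2 (h(d, f) = f/2 + f = 3*f/2)
h(k, 5)³ = ((3/2)*5)³ = (15/2)³ = 3375/8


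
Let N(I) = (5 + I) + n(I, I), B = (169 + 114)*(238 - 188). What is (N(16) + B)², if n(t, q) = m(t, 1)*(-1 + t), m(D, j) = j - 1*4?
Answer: 199543876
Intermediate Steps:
m(D, j) = -4 + j (m(D, j) = j - 4 = -4 + j)
n(t, q) = 3 - 3*t (n(t, q) = (-4 + 1)*(-1 + t) = -3*(-1 + t) = 3 - 3*t)
B = 14150 (B = 283*50 = 14150)
N(I) = 8 - 2*I (N(I) = (5 + I) + (3 - 3*I) = 8 - 2*I)
(N(16) + B)² = ((8 - 2*16) + 14150)² = ((8 - 32) + 14150)² = (-24 + 14150)² = 14126² = 199543876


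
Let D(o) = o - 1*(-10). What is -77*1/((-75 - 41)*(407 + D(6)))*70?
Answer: 2695/24534 ≈ 0.10985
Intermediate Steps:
D(o) = 10 + o (D(o) = o + 10 = 10 + o)
-77*1/((-75 - 41)*(407 + D(6)))*70 = -77*1/((-75 - 41)*(407 + (10 + 6)))*70 = -77*(-1/(116*(407 + 16)))*70 = -77/(423*(-116))*70 = -77/(-49068)*70 = -77*(-1/49068)*70 = (77/49068)*70 = 2695/24534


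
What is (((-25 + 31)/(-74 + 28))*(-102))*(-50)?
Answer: -15300/23 ≈ -665.22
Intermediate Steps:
(((-25 + 31)/(-74 + 28))*(-102))*(-50) = ((6/(-46))*(-102))*(-50) = ((6*(-1/46))*(-102))*(-50) = -3/23*(-102)*(-50) = (306/23)*(-50) = -15300/23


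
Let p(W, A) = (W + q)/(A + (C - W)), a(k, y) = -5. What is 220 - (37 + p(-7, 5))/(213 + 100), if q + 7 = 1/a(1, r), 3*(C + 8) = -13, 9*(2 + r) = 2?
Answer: 343902/1565 ≈ 219.75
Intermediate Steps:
r = -16/9 (r = -2 + (⅑)*2 = -2 + 2/9 = -16/9 ≈ -1.7778)
C = -37/3 (C = -8 + (⅓)*(-13) = -8 - 13/3 = -37/3 ≈ -12.333)
q = -36/5 (q = -7 + 1/(-5) = -7 - ⅕ = -36/5 ≈ -7.2000)
p(W, A) = (-36/5 + W)/(-37/3 + A - W) (p(W, A) = (W - 36/5)/(A + (-37/3 - W)) = (-36/5 + W)/(-37/3 + A - W))
220 - (37 + p(-7, 5))/(213 + 100) = 220 - (37 + 3*(36 - 5*(-7))/(5*(37 - 3*5 + 3*(-7))))/(213 + 100) = 220 - (37 + 3*(36 + 35)/(5*(37 - 15 - 21)))/313 = 220 - (37 + (⅗)*71/1)/313 = 220 - (37 + (⅗)*1*71)/313 = 220 - (37 + 213/5)/313 = 220 - 398/(5*313) = 220 - 1*398/1565 = 220 - 398/1565 = 343902/1565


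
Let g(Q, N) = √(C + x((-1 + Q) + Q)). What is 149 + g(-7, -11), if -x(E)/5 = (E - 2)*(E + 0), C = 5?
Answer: 149 + I*√1270 ≈ 149.0 + 35.637*I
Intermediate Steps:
x(E) = -5*E*(-2 + E) (x(E) = -5*(E - 2)*(E + 0) = -5*(-2 + E)*E = -5*E*(-2 + E))
g(Q, N) = √(5 + 5*(-1 + 2*Q)*(3 - 2*Q)) (g(Q, N) = √(5 + 5*((-1 + Q) + Q)*(2 - ((-1 + Q) + Q))) = √(5 + 5*(-1 + 2*Q)*(2 - (-1 + 2*Q))) = √(5 + 5*(-1 + 2*Q)*(2 + (1 - 2*Q))) = √(5 + 5*(-1 + 2*Q)*(3 - 2*Q)))
149 + g(-7, -11) = 149 + √(-10 - 20*(-7)² + 40*(-7)) = 149 + √(-10 - 20*49 - 280) = 149 + √(-10 - 980 - 280) = 149 + √(-1270) = 149 + I*√1270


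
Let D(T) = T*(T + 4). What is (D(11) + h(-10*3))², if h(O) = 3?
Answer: 28224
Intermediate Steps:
D(T) = T*(4 + T)
(D(11) + h(-10*3))² = (11*(4 + 11) + 3)² = (11*15 + 3)² = (165 + 3)² = 168² = 28224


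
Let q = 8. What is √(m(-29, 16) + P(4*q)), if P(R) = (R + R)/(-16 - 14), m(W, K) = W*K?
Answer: 4*I*√6555/15 ≈ 21.59*I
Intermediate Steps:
m(W, K) = K*W
P(R) = -R/15 (P(R) = (2*R)/(-30) = (2*R)*(-1/30) = -R/15)
√(m(-29, 16) + P(4*q)) = √(16*(-29) - 4*8/15) = √(-464 - 1/15*32) = √(-464 - 32/15) = √(-6992/15) = 4*I*√6555/15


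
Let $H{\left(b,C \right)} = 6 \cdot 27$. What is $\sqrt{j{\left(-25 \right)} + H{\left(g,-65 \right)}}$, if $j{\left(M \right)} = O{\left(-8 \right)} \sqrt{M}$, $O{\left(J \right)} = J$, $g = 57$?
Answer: $\sqrt{162 - 40 i} \approx 12.823 - 1.5597 i$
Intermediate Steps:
$H{\left(b,C \right)} = 162$
$j{\left(M \right)} = - 8 \sqrt{M}$
$\sqrt{j{\left(-25 \right)} + H{\left(g,-65 \right)}} = \sqrt{- 8 \sqrt{-25} + 162} = \sqrt{- 8 \cdot 5 i + 162} = \sqrt{- 40 i + 162} = \sqrt{162 - 40 i}$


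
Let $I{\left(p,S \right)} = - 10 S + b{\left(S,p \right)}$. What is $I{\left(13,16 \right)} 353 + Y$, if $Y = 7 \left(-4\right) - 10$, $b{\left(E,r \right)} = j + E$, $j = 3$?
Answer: $-49811$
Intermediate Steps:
$b{\left(E,r \right)} = 3 + E$
$I{\left(p,S \right)} = 3 - 9 S$ ($I{\left(p,S \right)} = - 10 S + \left(3 + S\right) = 3 - 9 S$)
$Y = -38$ ($Y = -28 - 10 = -38$)
$I{\left(13,16 \right)} 353 + Y = \left(3 - 144\right) 353 - 38 = \left(-141\right) 353 - 38 = -49773 - 38 = -49811$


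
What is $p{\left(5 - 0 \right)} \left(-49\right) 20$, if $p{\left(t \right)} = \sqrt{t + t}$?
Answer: $- 980 \sqrt{10} \approx -3099.0$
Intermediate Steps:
$p{\left(t \right)} = \sqrt{2} \sqrt{t}$ ($p{\left(t \right)} = \sqrt{2 t} = \sqrt{2} \sqrt{t}$)
$p{\left(5 - 0 \right)} \left(-49\right) 20 = \sqrt{2} \sqrt{5 - 0} \left(-49\right) 20 = \sqrt{2} \sqrt{5 + 0} \left(-49\right) 20 = \sqrt{2} \sqrt{5} \left(-49\right) 20 = \sqrt{10} \left(-49\right) 20 = - 49 \sqrt{10} \cdot 20 = - 980 \sqrt{10}$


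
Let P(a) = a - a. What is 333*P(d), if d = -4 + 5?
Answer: 0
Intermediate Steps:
d = 1
P(a) = 0
333*P(d) = 333*0 = 0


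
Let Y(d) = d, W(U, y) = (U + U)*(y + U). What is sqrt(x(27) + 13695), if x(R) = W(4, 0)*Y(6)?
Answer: 3*sqrt(1543) ≈ 117.84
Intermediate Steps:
W(U, y) = 2*U*(U + y) (W(U, y) = (2*U)*(U + y) = 2*U*(U + y))
x(R) = 192 (x(R) = (2*4*(4 + 0))*6 = (2*4*4)*6 = 32*6 = 192)
sqrt(x(27) + 13695) = sqrt(192 + 13695) = sqrt(13887) = 3*sqrt(1543)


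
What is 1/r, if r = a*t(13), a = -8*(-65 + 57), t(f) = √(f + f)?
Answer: √26/1664 ≈ 0.0030643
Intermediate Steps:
t(f) = √2*√f (t(f) = √(2*f) = √2*√f)
a = 64 (a = -8*(-8) = 64)
r = 64*√26 (r = 64*(√2*√13) = 64*√26 ≈ 326.34)
1/r = 1/(64*√26) = √26/1664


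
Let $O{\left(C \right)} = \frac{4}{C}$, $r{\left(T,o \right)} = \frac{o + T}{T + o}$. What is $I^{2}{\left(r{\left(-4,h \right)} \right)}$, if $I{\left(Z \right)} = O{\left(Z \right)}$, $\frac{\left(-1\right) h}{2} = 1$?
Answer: $16$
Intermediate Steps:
$h = -2$ ($h = \left(-2\right) 1 = -2$)
$r{\left(T,o \right)} = 1$ ($r{\left(T,o \right)} = \frac{T + o}{T + o} = 1$)
$I{\left(Z \right)} = \frac{4}{Z}$
$I^{2}{\left(r{\left(-4,h \right)} \right)} = \left(\frac{4}{1}\right)^{2} = \left(4 \cdot 1\right)^{2} = 4^{2} = 16$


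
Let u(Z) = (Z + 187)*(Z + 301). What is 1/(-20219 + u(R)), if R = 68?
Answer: 1/73876 ≈ 1.3536e-5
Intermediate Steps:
u(Z) = (187 + Z)*(301 + Z)
1/(-20219 + u(R)) = 1/(-20219 + (56287 + 68² + 488*68)) = 1/(-20219 + (56287 + 4624 + 33184)) = 1/(-20219 + 94095) = 1/73876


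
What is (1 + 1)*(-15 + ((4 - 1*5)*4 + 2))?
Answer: -34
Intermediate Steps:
(1 + 1)*(-15 + ((4 - 1*5)*4 + 2)) = 2*(-15 + ((4 - 5)*4 + 2)) = 2*(-15 + (-1*4 + 2)) = 2*(-15 + (-4 + 2)) = 2*(-15 - 2) = 2*(-17) = -34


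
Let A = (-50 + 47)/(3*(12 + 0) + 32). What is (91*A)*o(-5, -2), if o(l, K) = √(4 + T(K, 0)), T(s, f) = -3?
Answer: -273/68 ≈ -4.0147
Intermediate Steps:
A = -3/68 (A = -3/(3*12 + 32) = -3/(36 + 32) = -3/68 ≈ -0.044118)
o(l, K) = 1 (o(l, K) = √(4 - 3) = √1 = 1)
(91*A)*o(-5, -2) = (91*(-3/68))*1 = -273/68*1 = -273/68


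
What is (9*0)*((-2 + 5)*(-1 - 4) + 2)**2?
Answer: 0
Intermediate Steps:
(9*0)*((-2 + 5)*(-1 - 4) + 2)**2 = 0*(3*(-5) + 2)**2 = 0*(-15 + 2)**2 = 0*(-13)**2 = 0*169 = 0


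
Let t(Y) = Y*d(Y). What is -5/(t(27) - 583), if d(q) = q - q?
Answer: 5/583 ≈ 0.0085763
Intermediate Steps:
d(q) = 0
t(Y) = 0 (t(Y) = Y*0 = 0)
-5/(t(27) - 583) = -5/(0 - 583) = -5/(-583) = -5*(-1/583) = 5/583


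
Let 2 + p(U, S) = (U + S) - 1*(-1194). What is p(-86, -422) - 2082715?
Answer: -2082031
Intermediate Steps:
p(U, S) = 1192 + S + U (p(U, S) = -2 + ((U + S) - 1*(-1194)) = -2 + ((S + U) + 1194) = -2 + (1194 + S + U) = 1192 + S + U)
p(-86, -422) - 2082715 = (1192 - 422 - 86) - 2082715 = 684 - 2082715 = -2082031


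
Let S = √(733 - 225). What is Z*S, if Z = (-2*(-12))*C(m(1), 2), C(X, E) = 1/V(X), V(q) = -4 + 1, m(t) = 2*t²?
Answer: -16*√127 ≈ -180.31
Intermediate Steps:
V(q) = -3
C(X, E) = -⅓ (C(X, E) = 1/(-3) = -⅓)
S = 2*√127 (S = √508 = 2*√127 ≈ 22.539)
Z = -8 (Z = -2*(-12)*(-⅓) = 24*(-⅓) = -8)
Z*S = -16*√127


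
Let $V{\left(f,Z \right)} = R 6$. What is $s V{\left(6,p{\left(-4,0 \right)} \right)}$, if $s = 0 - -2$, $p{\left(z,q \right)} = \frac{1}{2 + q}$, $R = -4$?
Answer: $-48$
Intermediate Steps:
$V{\left(f,Z \right)} = -24$ ($V{\left(f,Z \right)} = \left(-4\right) 6 = -24$)
$s = 2$ ($s = 0 + 2 = 2$)
$s V{\left(6,p{\left(-4,0 \right)} \right)} = 2 \left(-24\right) = -48$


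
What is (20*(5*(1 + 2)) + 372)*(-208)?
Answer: -139776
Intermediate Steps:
(20*(5*(1 + 2)) + 372)*(-208) = (20*(5*3) + 372)*(-208) = (20*15 + 372)*(-208) = (300 + 372)*(-208) = 672*(-208) = -139776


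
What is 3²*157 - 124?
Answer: 1289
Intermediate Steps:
3²*157 - 124 = 9*157 - 124 = 1413 - 124 = 1289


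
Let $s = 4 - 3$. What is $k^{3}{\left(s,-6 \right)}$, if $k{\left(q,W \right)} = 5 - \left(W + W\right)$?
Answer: $4913$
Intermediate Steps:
$s = 1$
$k{\left(q,W \right)} = 5 - 2 W$
$k^{3}{\left(s,-6 \right)} = \left(5 - -12\right)^{3} = \left(5 + 12\right)^{3} = 17^{3} = 4913$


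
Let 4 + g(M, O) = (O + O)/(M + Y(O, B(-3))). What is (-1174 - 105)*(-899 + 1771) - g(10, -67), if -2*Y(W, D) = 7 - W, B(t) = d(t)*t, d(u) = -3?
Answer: -30112802/27 ≈ -1.1153e+6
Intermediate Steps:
B(t) = -3*t
Y(W, D) = -7/2 + W/2 (Y(W, D) = -(7 - W)/2 = -7/2 + W/2)
g(M, O) = -4 + 2*O/(-7/2 + M + O/2) (g(M, O) = -4 + (O + O)/(M + (-7/2 + O/2)) = -4 + (2*O)/(-7/2 + M + O/2) = -4 + 2*O/(-7/2 + M + O/2))
(-1174 - 105)*(-899 + 1771) - g(10, -67) = (-1174 - 105)*(-899 + 1771) - 4*(7 - 2*10)/(-7 - 67 + 2*10) = -1279*872 - 4*(7 - 20)/(-7 - 67 + 20) = -1115288 - 4*(-13)/(-54) = -1115288 - 4*(-1)*(-13)/54 = -1115288 - 1*26/27 = -1115288 - 26/27 = -30112802/27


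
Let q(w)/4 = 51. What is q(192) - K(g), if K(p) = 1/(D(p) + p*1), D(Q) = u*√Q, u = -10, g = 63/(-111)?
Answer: 759121/3721 - 370*I*√777/78141 ≈ 204.01 - 0.13199*I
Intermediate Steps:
q(w) = 204 (q(w) = 4*51 = 204)
g = -21/37 (g = 63*(-1/111) = -21/37 ≈ -0.56757)
D(Q) = -10*√Q
K(p) = 1/(p - 10*√p) (K(p) = 1/(-10*√p + p*1) = 1/(-10*√p + p) = 1/(p - 10*√p))
q(192) - K(g) = 204 - 1/(-21/37 - 10*I*√777/37)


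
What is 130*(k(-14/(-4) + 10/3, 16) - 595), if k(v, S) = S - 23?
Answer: -78260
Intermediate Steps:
k(v, S) = -23 + S
130*(k(-14/(-4) + 10/3, 16) - 595) = 130*((-23 + 16) - 595) = 130*(-7 - 595) = 130*(-602) = -78260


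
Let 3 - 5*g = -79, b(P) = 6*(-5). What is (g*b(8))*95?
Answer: -46740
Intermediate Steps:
b(P) = -30
g = 82/5 (g = ⅗ - ⅕*(-79) = ⅗ + 79/5 = 82/5 ≈ 16.400)
(g*b(8))*95 = ((82/5)*(-30))*95 = -492*95 = -46740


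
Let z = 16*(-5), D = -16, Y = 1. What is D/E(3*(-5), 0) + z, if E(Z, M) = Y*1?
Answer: -96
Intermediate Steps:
E(Z, M) = 1 (E(Z, M) = 1*1 = 1)
z = -80
D/E(3*(-5), 0) + z = -16/1 - 80 = 1*(-16) - 80 = -16 - 80 = -96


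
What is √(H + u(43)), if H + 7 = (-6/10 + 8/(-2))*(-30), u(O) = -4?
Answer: √127 ≈ 11.269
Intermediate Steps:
H = 131 (H = -7 + (-6/10 + 8/(-2))*(-30) = -7 + (-6*⅒ + 8*(-½))*(-30) = -7 + (-⅗ - 4)*(-30) = -7 - 23/5*(-30) = -7 + 138 = 131)
√(H + u(43)) = √(131 - 4) = √127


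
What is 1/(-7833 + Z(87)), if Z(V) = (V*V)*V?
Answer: 1/650670 ≈ 1.5369e-6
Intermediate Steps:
Z(V) = V³ (Z(V) = V²*V = V³)
1/(-7833 + Z(87)) = 1/(-7833 + 87³) = 1/(-7833 + 658503) = 1/650670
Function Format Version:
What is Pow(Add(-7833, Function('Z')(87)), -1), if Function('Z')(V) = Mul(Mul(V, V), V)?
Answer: Rational(1, 650670) ≈ 1.5369e-6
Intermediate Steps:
Function('Z')(V) = Pow(V, 3) (Function('Z')(V) = Mul(Pow(V, 2), V) = Pow(V, 3))
Pow(Add(-7833, Function('Z')(87)), -1) = Pow(Add(-7833, Pow(87, 3)), -1) = Pow(Add(-7833, 658503), -1) = Pow(650670, -1) = Rational(1, 650670)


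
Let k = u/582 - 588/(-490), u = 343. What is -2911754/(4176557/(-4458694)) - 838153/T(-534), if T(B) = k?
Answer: 57413774907327022/21747332299 ≈ 2.6400e+6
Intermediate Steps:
k = 5207/2910 (k = 343/582 - 588/(-490) = 343*(1/582) - 588*(-1/490) = 343/582 + 6/5 = 5207/2910 ≈ 1.7893)
T(B) = 5207/2910
-2911754/(4176557/(-4458694)) - 838153/T(-534) = -2911754/(4176557/(-4458694)) - 838153/5207/2910 = -2911754/(4176557*(-1/4458694)) - 838153*2910/5207 = -2911754/(-4176557/4458694) - 2439025230/5207 = -2911754*(-4458694/4176557) - 2439025230/5207 = 12982620089276/4176557 - 2439025230/5207 = 57413774907327022/21747332299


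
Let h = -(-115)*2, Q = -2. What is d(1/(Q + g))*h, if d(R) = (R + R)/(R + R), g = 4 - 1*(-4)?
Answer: 230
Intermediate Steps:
g = 8 (g = 4 + 4 = 8)
d(R) = 1 (d(R) = (2*R)/((2*R)) = (2*R)*(1/(2*R)) = 1)
h = 230 (h = -5*(-46) = 230)
d(1/(Q + g))*h = 1*230 = 230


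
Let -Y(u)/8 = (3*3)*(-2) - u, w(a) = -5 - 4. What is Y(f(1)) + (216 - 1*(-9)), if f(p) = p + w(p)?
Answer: 305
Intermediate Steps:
w(a) = -9
f(p) = -9 + p (f(p) = p - 9 = -9 + p)
Y(u) = 144 + 8*u (Y(u) = -8*((3*3)*(-2) - u) = -8*(9*(-2) - u) = -8*(-18 - u) = 144 + 8*u)
Y(f(1)) + (216 - 1*(-9)) = (144 + 8*(-9 + 1)) + (216 - 1*(-9)) = (144 + 8*(-8)) + (216 + 9) = (144 - 64) + 225 = 80 + 225 = 305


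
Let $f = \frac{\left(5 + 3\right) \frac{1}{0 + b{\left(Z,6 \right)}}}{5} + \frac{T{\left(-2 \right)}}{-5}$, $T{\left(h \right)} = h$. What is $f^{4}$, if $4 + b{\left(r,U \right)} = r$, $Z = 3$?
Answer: $\frac{1296}{625} \approx 2.0736$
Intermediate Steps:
$b{\left(r,U \right)} = -4 + r$
$f = - \frac{6}{5}$ ($f = \frac{\left(5 + 3\right) \frac{1}{0 + \left(-4 + 3\right)}}{5} - \frac{2}{-5} = \frac{8}{0 - 1} \cdot \frac{1}{5} - - \frac{2}{5} = \frac{8}{-1} \cdot \frac{1}{5} + \frac{2}{5} = 8 \left(-1\right) \frac{1}{5} + \frac{2}{5} = \left(-8\right) \frac{1}{5} + \frac{2}{5} = - \frac{8}{5} + \frac{2}{5} = - \frac{6}{5} \approx -1.2$)
$f^{4} = \left(- \frac{6}{5}\right)^{4} = \frac{1296}{625}$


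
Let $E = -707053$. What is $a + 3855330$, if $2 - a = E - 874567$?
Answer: $5436952$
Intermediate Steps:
$a = 1581622$ ($a = 2 - \left(-707053 - 874567\right) = 2 - -1581620 = 2 + 1581620 = 1581622$)
$a + 3855330 = 1581622 + 3855330 = 5436952$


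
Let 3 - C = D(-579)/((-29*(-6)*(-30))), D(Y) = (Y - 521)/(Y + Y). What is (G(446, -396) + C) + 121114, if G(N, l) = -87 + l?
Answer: 36460178947/302238 ≈ 1.2063e+5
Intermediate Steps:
D(Y) = (-521 + Y)/(2*Y) (D(Y) = (-521 + Y)/((2*Y)) = (-521 + Y)*(1/(2*Y)) = (-521 + Y)/(2*Y))
C = 906769/302238 (C = 3 - (1/2)*(-521 - 579)/(-579)/(-29*(-6)*(-30)) = 3 - (1/2)*(-1/579)*(-1100)/(174*(-30)) = 3 - 550/(579*(-5220)) = 3 - 550*(-1)/(579*5220) = 3 - 1*(-55/302238) = 3 + 55/302238 = 906769/302238 ≈ 3.0002)
(G(446, -396) + C) + 121114 = ((-87 - 396) + 906769/302238) + 121114 = (-483 + 906769/302238) + 121114 = -145074185/302238 + 121114 = 36460178947/302238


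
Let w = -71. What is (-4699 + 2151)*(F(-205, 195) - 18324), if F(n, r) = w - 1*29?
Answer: 46944352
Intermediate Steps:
F(n, r) = -100 (F(n, r) = -71 - 1*29 = -71 - 29 = -100)
(-4699 + 2151)*(F(-205, 195) - 18324) = (-4699 + 2151)*(-100 - 18324) = -2548*(-18424) = 46944352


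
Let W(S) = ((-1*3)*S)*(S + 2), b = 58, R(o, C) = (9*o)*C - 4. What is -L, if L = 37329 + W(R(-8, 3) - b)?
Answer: 192855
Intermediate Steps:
R(o, C) = -4 + 9*C*o (R(o, C) = 9*C*o - 4 = -4 + 9*C*o)
W(S) = -3*S*(2 + S) (W(S) = (-3*S)*(2 + S) = -3*S*(2 + S))
L = -192855 (L = 37329 - 3*((-4 + 9*3*(-8)) - 1*58)*(2 + ((-4 + 9*3*(-8)) - 1*58)) = 37329 - 3*((-4 - 216) - 58)*(2 + ((-4 - 216) - 58)) = 37329 - 3*(-220 - 58)*(2 + (-220 - 58)) = 37329 - 3*(-278)*(2 - 278) = 37329 - 3*(-278)*(-276) = 37329 - 230184 = -192855)
-L = -1*(-192855) = 192855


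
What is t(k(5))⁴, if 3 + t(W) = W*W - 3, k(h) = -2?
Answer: 16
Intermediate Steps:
t(W) = -6 + W² (t(W) = -3 + (W*W - 3) = -3 + (W² - 3) = -3 + (-3 + W²) = -6 + W²)
t(k(5))⁴ = (-6 + (-2)²)⁴ = (-6 + 4)⁴ = (-2)⁴ = 16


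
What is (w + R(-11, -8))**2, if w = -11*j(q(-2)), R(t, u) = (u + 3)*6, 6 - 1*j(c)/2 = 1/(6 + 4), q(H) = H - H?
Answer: 638401/25 ≈ 25536.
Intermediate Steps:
q(H) = 0
j(c) = 59/5 (j(c) = 12 - 2/(6 + 4) = 12 - 2/10 = 12 - 2*1/10 = 12 - 1/5 = 59/5)
R(t, u) = 18 + 6*u (R(t, u) = (3 + u)*6 = 18 + 6*u)
w = -649/5 (w = -11*59/5 = -649/5 ≈ -129.80)
(w + R(-11, -8))**2 = (-649/5 + (18 + 6*(-8)))**2 = (-649/5 + (18 - 48))**2 = (-649/5 - 30)**2 = (-799/5)**2 = 638401/25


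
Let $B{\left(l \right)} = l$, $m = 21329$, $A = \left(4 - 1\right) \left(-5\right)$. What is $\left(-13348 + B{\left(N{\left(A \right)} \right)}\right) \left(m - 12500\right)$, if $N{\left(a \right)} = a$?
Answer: $-117981927$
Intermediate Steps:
$A = -15$ ($A = 3 \left(-5\right) = -15$)
$\left(-13348 + B{\left(N{\left(A \right)} \right)}\right) \left(m - 12500\right) = \left(-13348 - 15\right) \left(21329 - 12500\right) = \left(-13363\right) 8829 = -117981927$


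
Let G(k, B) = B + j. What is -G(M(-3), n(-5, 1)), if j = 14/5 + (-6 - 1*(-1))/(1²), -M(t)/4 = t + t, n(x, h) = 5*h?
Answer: -14/5 ≈ -2.8000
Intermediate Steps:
M(t) = -8*t (M(t) = -4*(t + t) = -8*t)
j = -11/5 (j = 14*(⅕) + (-6 + 1)/1 = 14/5 - 5*1 = 14/5 - 5 = -11/5 ≈ -2.2000)
G(k, B) = -11/5 + B (G(k, B) = B - 11/5 = -11/5 + B)
-G(M(-3), n(-5, 1)) = -(-11/5 + 5*1) = -(-11/5 + 5) = -1*14/5 = -14/5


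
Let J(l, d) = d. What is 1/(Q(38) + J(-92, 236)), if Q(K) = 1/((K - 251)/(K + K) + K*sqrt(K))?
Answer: 4674206731/1103113026928 - 6859*sqrt(38)/551556513464 ≈ 0.0042372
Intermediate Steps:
Q(K) = 1/(K**(3/2) + (-251 + K)/(2*K)) (Q(K) = 1/((-251 + K)/((2*K)) + K**(3/2)) = 1/((-251 + K)*(1/(2*K)) + K**(3/2)) = 1/((-251 + K)/(2*K) + K**(3/2)) = 1/(K**(3/2) + (-251 + K)/(2*K)))
1/(Q(38) + J(-92, 236)) = 1/(2*38/(-251 + 38 + 2*38**(5/2)) + 236) = 1/(2*38/(-251 + 38 + 2*(1444*sqrt(38))) + 236) = 1/(2*38/(-251 + 38 + 2888*sqrt(38)) + 236) = 1/(2*38/(-213 + 2888*sqrt(38)) + 236) = 1/(76/(-213 + 2888*sqrt(38)) + 236) = 1/(236 + 76/(-213 + 2888*sqrt(38)))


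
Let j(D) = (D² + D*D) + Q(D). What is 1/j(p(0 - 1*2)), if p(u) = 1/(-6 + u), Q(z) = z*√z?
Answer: 32/3 + 32*I*√2/3 ≈ 10.667 + 15.085*I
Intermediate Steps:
Q(z) = z^(3/2)
j(D) = D^(3/2) + 2*D² (j(D) = (D² + D*D) + D^(3/2) = (D² + D²) + D^(3/2) = 2*D² + D^(3/2) = D^(3/2) + 2*D²)
1/j(p(0 - 1*2)) = 1/((1/(-6 + (0 - 1*2)))^(3/2) + 2*(1/(-6 + (0 - 1*2)))²) = 1/((1/(-6 + (0 - 2)))^(3/2) + 2*(1/(-6 + (0 - 2)))²) = 1/((1/(-6 - 2))^(3/2) + 2*(1/(-6 - 2))²) = 1/((1/(-8))^(3/2) + 2*(1/(-8))²) = 1/((-⅛)^(3/2) + 2*(-⅛)²) = 1/(-I*√2/32 + 2*(1/64)) = 1/(-I*√2/32 + 1/32) = 1/(1/32 - I*√2/32)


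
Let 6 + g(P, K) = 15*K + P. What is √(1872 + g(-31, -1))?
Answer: 2*√455 ≈ 42.661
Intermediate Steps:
g(P, K) = -6 + P + 15*K (g(P, K) = -6 + (15*K + P) = -6 + (P + 15*K) = -6 + P + 15*K)
√(1872 + g(-31, -1)) = √(1872 + (-6 - 31 + 15*(-1))) = √(1872 + (-6 - 31 - 15)) = √(1872 - 52) = √1820 = 2*√455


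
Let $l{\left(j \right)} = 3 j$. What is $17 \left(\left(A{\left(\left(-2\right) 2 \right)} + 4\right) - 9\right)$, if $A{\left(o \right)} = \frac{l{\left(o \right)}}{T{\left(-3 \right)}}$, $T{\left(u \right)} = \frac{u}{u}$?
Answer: $-289$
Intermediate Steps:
$T{\left(u \right)} = 1$
$A{\left(o \right)} = 3 o$ ($A{\left(o \right)} = \frac{3 o}{1} = 3 o 1 = 3 o$)
$17 \left(\left(A{\left(\left(-2\right) 2 \right)} + 4\right) - 9\right) = 17 \left(\left(3 \left(\left(-2\right) 2\right) + 4\right) - 9\right) = 17 \left(\left(3 \left(-4\right) + 4\right) - 9\right) = 17 \left(\left(-12 + 4\right) - 9\right) = 17 \left(-8 - 9\right) = 17 \left(-17\right) = -289$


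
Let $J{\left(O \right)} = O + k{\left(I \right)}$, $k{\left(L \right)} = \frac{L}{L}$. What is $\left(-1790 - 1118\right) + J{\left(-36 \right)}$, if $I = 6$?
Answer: $-2943$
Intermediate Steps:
$k{\left(L \right)} = 1$
$J{\left(O \right)} = 1 + O$ ($J{\left(O \right)} = O + 1 = 1 + O$)
$\left(-1790 - 1118\right) + J{\left(-36 \right)} = \left(-1790 - 1118\right) + \left(1 - 36\right) = -2908 - 35 = -2943$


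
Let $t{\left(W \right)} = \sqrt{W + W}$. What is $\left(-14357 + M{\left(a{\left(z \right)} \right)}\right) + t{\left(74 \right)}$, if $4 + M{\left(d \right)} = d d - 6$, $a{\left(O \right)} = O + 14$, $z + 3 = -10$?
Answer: $-14366 + 2 \sqrt{37} \approx -14354.0$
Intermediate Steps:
$z = -13$ ($z = -3 - 10 = -13$)
$t{\left(W \right)} = \sqrt{2} \sqrt{W}$ ($t{\left(W \right)} = \sqrt{2 W} = \sqrt{2} \sqrt{W}$)
$a{\left(O \right)} = 14 + O$
$M{\left(d \right)} = -10 + d^{2}$ ($M{\left(d \right)} = -4 + \left(d d - 6\right) = -4 + \left(d^{2} - 6\right) = -4 + \left(-6 + d^{2}\right) = -10 + d^{2}$)
$\left(-14357 + M{\left(a{\left(z \right)} \right)}\right) + t{\left(74 \right)} = \left(-14357 - \left(10 - \left(14 - 13\right)^{2}\right)\right) + \sqrt{2} \sqrt{74} = \left(-14357 - \left(10 - 1^{2}\right)\right) + 2 \sqrt{37} = \left(-14357 + \left(-10 + 1\right)\right) + 2 \sqrt{37} = \left(-14357 - 9\right) + 2 \sqrt{37} = -14366 + 2 \sqrt{37}$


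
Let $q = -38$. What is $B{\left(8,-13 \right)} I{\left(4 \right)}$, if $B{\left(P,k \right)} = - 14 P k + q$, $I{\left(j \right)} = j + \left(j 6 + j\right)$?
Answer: $45376$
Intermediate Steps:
$I{\left(j \right)} = 8 j$ ($I{\left(j \right)} = j + \left(6 j + j\right) = j + 7 j = 8 j$)
$B{\left(P,k \right)} = -38 - 14 P k$ ($B{\left(P,k \right)} = - 14 P k - 38 = -38 - 14 P k$)
$B{\left(8,-13 \right)} I{\left(4 \right)} = \left(-38 - 112 \left(-13\right)\right) 8 \cdot 4 = \left(-38 + 1456\right) 32 = 1418 \cdot 32 = 45376$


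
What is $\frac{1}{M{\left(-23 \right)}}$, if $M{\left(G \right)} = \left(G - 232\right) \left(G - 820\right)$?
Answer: $\frac{1}{214965} \approx 4.6519 \cdot 10^{-6}$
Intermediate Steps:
$M{\left(G \right)} = \left(-820 + G\right) \left(-232 + G\right)$ ($M{\left(G \right)} = \left(-232 + G\right) \left(-820 + G\right) = \left(-820 + G\right) \left(-232 + G\right)$)
$\frac{1}{M{\left(-23 \right)}} = \frac{1}{190240 + \left(-23\right)^{2} - -24196} = \frac{1}{190240 + 529 + 24196} = \frac{1}{214965}$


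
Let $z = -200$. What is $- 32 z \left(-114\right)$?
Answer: $-729600$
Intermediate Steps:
$- 32 z \left(-114\right) = \left(-32\right) \left(-200\right) \left(-114\right) = 6400 \left(-114\right) = -729600$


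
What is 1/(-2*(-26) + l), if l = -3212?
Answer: -1/3160 ≈ -0.00031646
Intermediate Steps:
1/(-2*(-26) + l) = 1/(-2*(-26) - 3212) = 1/(52 - 3212) = 1/(-3160) = -1/3160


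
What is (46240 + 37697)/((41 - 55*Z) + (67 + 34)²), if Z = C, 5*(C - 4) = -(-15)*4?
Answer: 83937/9362 ≈ 8.9657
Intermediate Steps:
C = 16 (C = 4 + (-(-15)*4)/5 = 4 + (-1*(-60))/5 = 4 + (⅕)*60 = 4 + 12 = 16)
Z = 16
(46240 + 37697)/((41 - 55*Z) + (67 + 34)²) = (46240 + 37697)/((41 - 55*16) + (67 + 34)²) = 83937/((41 - 880) + 101²) = 83937/(-839 + 10201) = 83937/9362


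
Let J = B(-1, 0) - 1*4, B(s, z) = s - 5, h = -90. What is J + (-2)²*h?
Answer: -370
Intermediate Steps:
B(s, z) = -5 + s
J = -10 (J = (-5 - 1) - 1*4 = -6 - 4 = -10)
J + (-2)²*h = -10 + (-2)²*(-90) = -10 + 4*(-90) = -10 - 360 = -370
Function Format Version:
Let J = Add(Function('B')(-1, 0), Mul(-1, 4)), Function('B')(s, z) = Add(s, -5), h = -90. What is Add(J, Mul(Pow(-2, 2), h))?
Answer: -370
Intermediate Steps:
Function('B')(s, z) = Add(-5, s)
J = -10 (J = Add(Add(-5, -1), Mul(-1, 4)) = Add(-6, -4) = -10)
Add(J, Mul(Pow(-2, 2), h)) = Add(-10, Mul(Pow(-2, 2), -90)) = Add(-10, Mul(4, -90)) = Add(-10, -360) = -370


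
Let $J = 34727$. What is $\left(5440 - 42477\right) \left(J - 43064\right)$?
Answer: $308777469$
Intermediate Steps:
$\left(5440 - 42477\right) \left(J - 43064\right) = \left(5440 - 42477\right) \left(34727 - 43064\right) = \left(-37037\right) \left(-8337\right) = 308777469$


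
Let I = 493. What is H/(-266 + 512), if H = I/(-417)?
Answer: -493/102582 ≈ -0.0048059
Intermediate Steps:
H = -493/417 (H = 493/(-417) = 493*(-1/417) = -493/417 ≈ -1.1823)
H/(-266 + 512) = -493/417/(-266 + 512) = -493/417/246 = (1/246)*(-493/417) = -493/102582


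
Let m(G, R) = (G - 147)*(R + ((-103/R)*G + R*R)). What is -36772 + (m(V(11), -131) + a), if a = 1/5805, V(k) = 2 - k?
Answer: -2047409567869/760455 ≈ -2.6923e+6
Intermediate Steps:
a = 1/5805 ≈ 0.00017227
m(G, R) = (-147 + G)*(R + R**2 - 103*G/R) (m(G, R) = (-147 + G)*(R + (-103*G/R + R**2)) = (-147 + G)*(R + (R**2 - 103*G/R)) = (-147 + G)*(R + R**2 - 103*G/R))
-36772 + (m(V(11), -131) + a) = -36772 + ((-103*(2 - 1*11)**2 + 15141*(2 - 1*11) + (-131)**2*(-147 + (2 - 1*11) - 147*(-131) + (2 - 1*11)*(-131)))/(-131) + 1/5805) = -36772 + (-(-103*(2 - 11)**2 + 15141*(2 - 11) + 17161*(-147 + (2 - 11) + 19257 + (2 - 11)*(-131)))/131 + 1/5805) = -36772 + (-(-103*(-9)**2 + 15141*(-9) + 17161*(-147 - 9 + 19257 - 9*(-131)))/131 + 1/5805) = -36772 + (-(-103*81 - 136269 + 17161*(-147 - 9 + 19257 + 1179))/131 + 1/5805) = -36772 + (-(-8343 - 136269 + 17161*20280)/131 + 1/5805) = -36772 + (-(-8343 - 136269 + 348025080)/131 + 1/5805) = -36772 + (-1/131*347880468 + 1/5805) = -36772 + (-347880468/131 + 1/5805) = -36772 - 2019446116609/760455 = -2047409567869/760455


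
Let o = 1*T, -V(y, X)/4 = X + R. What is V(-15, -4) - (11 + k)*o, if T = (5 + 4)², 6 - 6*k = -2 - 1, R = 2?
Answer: -2009/2 ≈ -1004.5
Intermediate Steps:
k = 3/2 (k = 1 - (-2 - 1)/6 = 1 - ⅙*(-3) = 1 + ½ = 3/2 ≈ 1.5000)
T = 81 (T = 9² = 81)
V(y, X) = -8 - 4*X (V(y, X) = -4*(X + 2) = -4*(2 + X) = -8 - 4*X)
o = 81 (o = 1*81 = 81)
V(-15, -4) - (11 + k)*o = (-8 - 4*(-4)) - (11 + 3/2)*81 = (-8 + 16) - 25*81/2 = 8 - 1*2025/2 = 8 - 2025/2 = -2009/2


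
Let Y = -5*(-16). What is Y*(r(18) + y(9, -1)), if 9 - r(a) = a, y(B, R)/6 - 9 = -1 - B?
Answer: -1200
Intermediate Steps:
y(B, R) = 48 - 6*B (y(B, R) = 54 + 6*(-1 - B) = 54 + (-6 - 6*B) = 48 - 6*B)
r(a) = 9 - a
Y = 80
Y*(r(18) + y(9, -1)) = 80*((9 - 1*18) + (48 - 6*9)) = 80*((9 - 18) + (48 - 54)) = 80*(-9 - 6) = 80*(-15) = -1200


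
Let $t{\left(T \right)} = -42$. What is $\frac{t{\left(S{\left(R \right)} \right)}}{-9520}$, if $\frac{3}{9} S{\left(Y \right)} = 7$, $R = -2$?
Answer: $\frac{3}{680} \approx 0.0044118$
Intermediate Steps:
$S{\left(Y \right)} = 21$ ($S{\left(Y \right)} = 3 \cdot 7 = 21$)
$\frac{t{\left(S{\left(R \right)} \right)}}{-9520} = - \frac{42}{-9520} = \left(-42\right) \left(- \frac{1}{9520}\right) = \frac{3}{680}$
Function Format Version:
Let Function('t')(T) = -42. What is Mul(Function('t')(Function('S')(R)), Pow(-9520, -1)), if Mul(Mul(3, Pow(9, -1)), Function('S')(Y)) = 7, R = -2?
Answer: Rational(3, 680) ≈ 0.0044118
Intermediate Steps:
Function('S')(Y) = 21 (Function('S')(Y) = Mul(3, 7) = 21)
Mul(Function('t')(Function('S')(R)), Pow(-9520, -1)) = Mul(-42, Pow(-9520, -1)) = Mul(-42, Rational(-1, 9520)) = Rational(3, 680)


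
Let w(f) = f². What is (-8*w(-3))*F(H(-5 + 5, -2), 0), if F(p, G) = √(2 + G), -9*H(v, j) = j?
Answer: -72*√2 ≈ -101.82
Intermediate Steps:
H(v, j) = -j/9
(-8*w(-3))*F(H(-5 + 5, -2), 0) = (-8*(-3)²)*√(2 + 0) = (-8*9)*√2 = -72*√2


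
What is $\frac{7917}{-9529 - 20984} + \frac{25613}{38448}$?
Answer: $\frac{22720793}{55864944} \approx 0.40671$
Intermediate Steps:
$\frac{7917}{-9529 - 20984} + \frac{25613}{38448} = \frac{7917}{-9529 - 20984} + 25613 \cdot \frac{1}{38448} = \frac{7917}{-30513} + \frac{25613}{38448} = 7917 \left(- \frac{1}{30513}\right) + \frac{25613}{38448} = - \frac{377}{1453} + \frac{25613}{38448} = \frac{22720793}{55864944}$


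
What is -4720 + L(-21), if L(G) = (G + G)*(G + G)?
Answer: -2956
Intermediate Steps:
L(G) = 4*G² (L(G) = (2*G)*(2*G) = 4*G²)
-4720 + L(-21) = -4720 + 4*(-21)² = -4720 + 4*441 = -4720 + 1764 = -2956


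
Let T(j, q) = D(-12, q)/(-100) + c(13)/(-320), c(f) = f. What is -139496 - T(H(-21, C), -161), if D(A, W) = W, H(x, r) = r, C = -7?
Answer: -223196111/1600 ≈ -1.3950e+5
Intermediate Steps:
T(j, q) = -13/320 - q/100 (T(j, q) = q/(-100) + 13/(-320) = q*(-1/100) + 13*(-1/320) = -q/100 - 13/320 = -13/320 - q/100)
-139496 - T(H(-21, C), -161) = -139496 - (-13/320 - 1/100*(-161)) = -139496 - (-13/320 + 161/100) = -139496 - 1*2511/1600 = -139496 - 2511/1600 = -223196111/1600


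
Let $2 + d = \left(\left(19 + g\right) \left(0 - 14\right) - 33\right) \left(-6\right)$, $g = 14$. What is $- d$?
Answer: $-2968$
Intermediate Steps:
$d = 2968$ ($d = -2 + \left(\left(19 + 14\right) \left(0 - 14\right) - 33\right) \left(-6\right) = -2 + \left(33 \left(-14\right) - 33\right) \left(-6\right) = -2 + \left(-462 - 33\right) \left(-6\right) = -2 - -2970 = -2 + 2970 = 2968$)
$- d = \left(-1\right) 2968 = -2968$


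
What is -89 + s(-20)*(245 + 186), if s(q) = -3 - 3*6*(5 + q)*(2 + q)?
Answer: -2096042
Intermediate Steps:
s(q) = -3 - 18*(2 + q)*(5 + q)
-89 + s(-20)*(245 + 186) = -89 + (-183 - 126*(-20) - 18*(-20)²)*(245 + 186) = -89 + (-183 + 2520 - 18*400)*431 = -89 + (-183 + 2520 - 7200)*431 = -89 - 4863*431 = -89 - 2095953 = -2096042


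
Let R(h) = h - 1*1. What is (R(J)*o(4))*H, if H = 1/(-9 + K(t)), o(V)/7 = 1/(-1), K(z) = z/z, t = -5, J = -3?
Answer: -7/2 ≈ -3.5000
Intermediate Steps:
K(z) = 1
o(V) = -7 (o(V) = 7/(-1) = 7*(-1) = -7)
H = -⅛ (H = 1/(-9 + 1) = 1/(-8) = -⅛ ≈ -0.12500)
R(h) = -1 + h (R(h) = h - 1 = -1 + h)
(R(J)*o(4))*H = ((-1 - 3)*(-7))*(-⅛) = -4*(-7)*(-⅛) = 28*(-⅛) = -7/2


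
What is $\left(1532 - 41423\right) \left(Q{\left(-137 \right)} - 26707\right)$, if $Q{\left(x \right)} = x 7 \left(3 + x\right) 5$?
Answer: $-24565795293$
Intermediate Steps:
$Q{\left(x \right)} = 7 x \left(15 + 5 x\right)$
$\left(1532 - 41423\right) \left(Q{\left(-137 \right)} - 26707\right) = \left(1532 - 41423\right) \left(35 \left(-137\right) \left(3 - 137\right) - 26707\right) = - 39891 \left(35 \left(-137\right) \left(-134\right) - 26707\right) = - 39891 \left(642530 - 26707\right) = \left(-39891\right) 615823 = -24565795293$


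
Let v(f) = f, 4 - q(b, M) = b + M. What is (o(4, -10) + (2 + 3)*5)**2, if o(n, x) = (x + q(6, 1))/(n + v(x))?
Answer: 26569/36 ≈ 738.03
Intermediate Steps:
q(b, M) = 4 - M - b (q(b, M) = 4 - (b + M) = 4 - (M + b) = 4 + (-M - b) = 4 - M - b)
o(n, x) = (-3 + x)/(n + x) (o(n, x) = (x + (4 - 1*1 - 1*6))/(n + x) = (x + (4 - 1 - 6))/(n + x) = (x - 3)/(n + x) = (-3 + x)/(n + x))
(o(4, -10) + (2 + 3)*5)**2 = ((-3 - 10)/(4 - 10) + (2 + 3)*5)**2 = (-13/(-6) + 5*5)**2 = (-1/6*(-13) + 25)**2 = (13/6 + 25)**2 = (163/6)**2 = 26569/36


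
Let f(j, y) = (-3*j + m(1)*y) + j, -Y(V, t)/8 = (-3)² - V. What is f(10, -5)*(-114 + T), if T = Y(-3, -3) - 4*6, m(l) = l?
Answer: 5850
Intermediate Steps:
Y(V, t) = -72 + 8*V (Y(V, t) = -8*((-3)² - V) = -8*(9 - V) = -72 + 8*V)
f(j, y) = y - 2*j (f(j, y) = (-3*j + 1*y) + j = (-3*j + y) + j = (y - 3*j) + j = y - 2*j)
T = -120 (T = (-72 + 8*(-3)) - 4*6 = (-72 - 24) - 24 = -96 - 24 = -120)
f(10, -5)*(-114 + T) = (-5 - 2*10)*(-114 - 120) = (-5 - 20)*(-234) = -25*(-234) = 5850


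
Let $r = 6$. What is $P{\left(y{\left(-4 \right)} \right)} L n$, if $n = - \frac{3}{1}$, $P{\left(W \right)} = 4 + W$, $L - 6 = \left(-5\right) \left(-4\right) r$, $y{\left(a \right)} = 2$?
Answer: $-2268$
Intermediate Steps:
$L = 126$ ($L = 6 + \left(-5\right) \left(-4\right) 6 = 6 + 20 \cdot 6 = 6 + 120 = 126$)
$n = -3$ ($n = \left(-3\right) 1 = -3$)
$P{\left(y{\left(-4 \right)} \right)} L n = \left(4 + 2\right) 126 \left(-3\right) = 6 \cdot 126 \left(-3\right) = 756 \left(-3\right) = -2268$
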